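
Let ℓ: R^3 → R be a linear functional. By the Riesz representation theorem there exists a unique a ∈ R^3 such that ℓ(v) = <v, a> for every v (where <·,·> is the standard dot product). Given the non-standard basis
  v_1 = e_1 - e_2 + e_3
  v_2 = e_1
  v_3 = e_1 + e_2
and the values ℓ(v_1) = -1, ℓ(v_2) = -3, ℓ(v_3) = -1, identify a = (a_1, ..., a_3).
a = (-3, 2, 4)

Write a = (a_1, ..., a_3) in the standard basis. For each basis vector v_i, ℓ(v_i) = <v_i, a> is a linear equation in the a_j's. Collect the n equations into a matrix system V a = ℓ, where row i of V is v_i (expressed in the standard basis). Since V is invertible (lower-triangular with 1s on the diagonal, up to permutation), solve by back-substitution:
  V =
[[1, -1, 1],
 [1, 0, 0],
 [1, 1, 0]]
  V a = (-1, -3, -1)
Solving gives a = (-3, 2, 4).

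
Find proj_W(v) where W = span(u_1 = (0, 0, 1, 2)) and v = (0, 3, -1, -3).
proj_W(v) = (0, 0, -7/5, -14/5)

Set up U = [u_1 | ... | u_1] ∈ R^(4×1). The projector onto W = col(U) is P = U (U^T U)^(-1) U^T.
Compute U^T U =
  [5],
and U^T v = (-7).
Solve U^T U · c = U^T v for the coefficients: c = (-7/5). The projection is proj_W(v) = U c.
Check: (v - proj_W(v)) · u_1 = 0  (should be 0).
Result: proj_W(v) = (0, 0, -7/5, -14/5).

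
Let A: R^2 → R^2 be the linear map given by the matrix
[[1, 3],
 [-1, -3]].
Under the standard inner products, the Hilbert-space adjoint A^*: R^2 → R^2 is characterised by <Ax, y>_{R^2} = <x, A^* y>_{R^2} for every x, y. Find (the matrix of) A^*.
A^* = A^T =
[[1, -1],
 [3, -3]]

For real matrices with standard dot products, the defining identity <Ax, y> = <x, A^* y> gives (Ax)^T y = x^T (A^*) y, i.e. x^T A^T y = x^T (A^*) y. Since this holds for all x, y, we must have A^* = A^T. Therefore
A^* =
[[1, -1],
 [3, -3]].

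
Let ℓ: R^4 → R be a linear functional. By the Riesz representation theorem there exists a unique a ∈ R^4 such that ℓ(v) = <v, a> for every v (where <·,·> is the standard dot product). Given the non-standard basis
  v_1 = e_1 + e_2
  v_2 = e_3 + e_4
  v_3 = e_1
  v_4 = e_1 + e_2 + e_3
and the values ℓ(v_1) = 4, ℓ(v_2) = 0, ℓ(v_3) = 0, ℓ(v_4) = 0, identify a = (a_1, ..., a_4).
a = (0, 4, -4, 4)

Write a = (a_1, ..., a_4) in the standard basis. For each basis vector v_i, ℓ(v_i) = <v_i, a> is a linear equation in the a_j's. Collect the n equations into a matrix system V a = ℓ, where row i of V is v_i (expressed in the standard basis). Since V is invertible (lower-triangular with 1s on the diagonal, up to permutation), solve by back-substitution:
  V =
[[1, 1, 0, 0],
 [0, 0, 1, 1],
 [1, 0, 0, 0],
 [1, 1, 1, 0]]
  V a = (4, 0, 0, 0)
Solving gives a = (0, 4, -4, 4).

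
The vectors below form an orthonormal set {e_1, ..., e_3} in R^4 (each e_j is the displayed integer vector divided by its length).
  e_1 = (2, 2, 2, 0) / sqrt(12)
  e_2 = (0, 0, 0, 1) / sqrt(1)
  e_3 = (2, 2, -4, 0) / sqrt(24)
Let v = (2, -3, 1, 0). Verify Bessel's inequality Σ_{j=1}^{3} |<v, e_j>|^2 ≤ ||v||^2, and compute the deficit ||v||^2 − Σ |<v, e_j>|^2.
Σ |<v, e_j>|^2 = 3/2; ||v||^2 = 14; deficit = 25/2

Write each e_j = u_j / sqrt(<u_j, u_j>) where u_j is the displayed integer vector. Then <v, e_j> = <v, u_j> / sqrt(<u_j, u_j>), so |<v, e_j>|^2 = <v, u_j>^2 / <u_j, u_j>.
Coefficients: <v, e_1> = 0/sqrt(12), <v, e_2> = 0/sqrt(1), <v, e_3> = -6/sqrt(24).
Square and sum: Σ |<v, e_j>|^2 = 3/2.
Compute ||v||^2 = v·v = 14.
Deficit = 14 − 3/2 = 25/2 ≥ 0, confirming Bessel's inequality. (The deficit equals ||v − Σ <v,e_j> e_j||^2, the squared distance from v to span{e_j}.)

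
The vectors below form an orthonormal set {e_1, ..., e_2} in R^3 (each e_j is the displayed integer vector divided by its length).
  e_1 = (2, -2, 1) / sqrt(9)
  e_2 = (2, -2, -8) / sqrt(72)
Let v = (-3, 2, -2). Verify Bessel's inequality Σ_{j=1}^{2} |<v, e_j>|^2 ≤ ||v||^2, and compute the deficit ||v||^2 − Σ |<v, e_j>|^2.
Σ |<v, e_j>|^2 = 33/2; ||v||^2 = 17; deficit = 1/2

Write each e_j = u_j / sqrt(<u_j, u_j>) where u_j is the displayed integer vector. Then <v, e_j> = <v, u_j> / sqrt(<u_j, u_j>), so |<v, e_j>|^2 = <v, u_j>^2 / <u_j, u_j>.
Coefficients: <v, e_1> = -12/sqrt(9), <v, e_2> = 6/sqrt(72).
Square and sum: Σ |<v, e_j>|^2 = 33/2.
Compute ||v||^2 = v·v = 17.
Deficit = 17 − 33/2 = 1/2 ≥ 0, confirming Bessel's inequality. (The deficit equals ||v − Σ <v,e_j> e_j||^2, the squared distance from v to span{e_j}.)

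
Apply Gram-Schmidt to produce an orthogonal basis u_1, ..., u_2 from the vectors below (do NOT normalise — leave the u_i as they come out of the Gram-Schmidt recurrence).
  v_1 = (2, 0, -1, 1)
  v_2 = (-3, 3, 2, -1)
Orthogonal basis:
  u_1 = (2, 0, -1, 1)
  u_2 = (0, 3, 1/2, 1/2)

Apply the Gram-Schmidt recurrence
  u_1 = v_1
  u_i = v_i − Σ_{j<i} ((v_i · u_j) / (u_j · u_j)) · u_j.

Step by step this gives:
  u_1 = (2, 0, -1, 1)
  u_2 = (0, 3, 1/2, 1/2)

Orthogonality check:
  u_2 · u_1 = 0 (should be 0)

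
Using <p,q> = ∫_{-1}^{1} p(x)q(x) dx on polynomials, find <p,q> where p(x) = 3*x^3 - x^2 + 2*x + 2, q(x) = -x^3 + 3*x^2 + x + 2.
<p,q> = 362/35

Expand the product: p(x)·q(x) = -3*x^6 + 10*x^5 - 2*x^4 + 9*x^3 + 6*x^2 + 6*x + 4.
∫_{-1}^{1} of each monomial x^k gives [2/(k+1) if k even, 0 if k odd]. Integrating term-by-term (or equivalently evaluating the antiderivative F(x) = -3*x^7/7 + 5*x^6/3 - 2*x^5/5 + 9*x^4/4 + 2*x^3 + 3*x^2 + 4*x at the endpoints):
  F(1) − F(−1) = 5077/420 − (733/420) = 362/35.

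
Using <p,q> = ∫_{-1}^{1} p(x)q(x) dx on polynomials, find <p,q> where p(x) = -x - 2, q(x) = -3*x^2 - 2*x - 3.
<p,q> = 52/3

Expand the product: p(x)·q(x) = 3*x^3 + 8*x^2 + 7*x + 6.
∫_{-1}^{1} of each monomial x^k gives [2/(k+1) if k even, 0 if k odd]. Integrating term-by-term (or equivalently evaluating the antiderivative F(x) = 3*x^4/4 + 8*x^3/3 + 7*x^2/2 + 6*x at the endpoints):
  F(1) − F(−1) = 155/12 − (-53/12) = 52/3.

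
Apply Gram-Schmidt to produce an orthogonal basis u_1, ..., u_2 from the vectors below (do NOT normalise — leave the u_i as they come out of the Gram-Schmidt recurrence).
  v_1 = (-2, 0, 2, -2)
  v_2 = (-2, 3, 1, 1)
Orthogonal basis:
  u_1 = (-2, 0, 2, -2)
  u_2 = (-4/3, 3, 1/3, 5/3)

Apply the Gram-Schmidt recurrence
  u_1 = v_1
  u_i = v_i − Σ_{j<i} ((v_i · u_j) / (u_j · u_j)) · u_j.

Step by step this gives:
  u_1 = (-2, 0, 2, -2)
  u_2 = (-4/3, 3, 1/3, 5/3)

Orthogonality check:
  u_2 · u_1 = 0 (should be 0)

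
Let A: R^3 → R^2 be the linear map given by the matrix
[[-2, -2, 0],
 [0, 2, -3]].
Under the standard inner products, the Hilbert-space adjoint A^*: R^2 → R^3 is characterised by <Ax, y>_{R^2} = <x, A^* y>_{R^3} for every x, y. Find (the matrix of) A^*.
A^* = A^T =
[[-2, 0],
 [-2, 2],
 [0, -3]]

For real matrices with standard dot products, the defining identity <Ax, y> = <x, A^* y> gives (Ax)^T y = x^T (A^*) y, i.e. x^T A^T y = x^T (A^*) y. Since this holds for all x, y, we must have A^* = A^T. Therefore
A^* =
[[-2, 0],
 [-2, 2],
 [0, -3]].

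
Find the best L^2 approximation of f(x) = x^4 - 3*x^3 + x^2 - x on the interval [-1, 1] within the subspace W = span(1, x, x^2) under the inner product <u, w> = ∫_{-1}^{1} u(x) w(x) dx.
g(x) = 13*x^2/7 - 14*x/5 - 3/35

The best approximation g ∈ W is the orthogonal projection of f onto W. Writing g = a_0 + a_1 x + a_2 x^2, the coefficients solve the normal equations G · a = b where
  G_{ij} = <φ_i, φ_j> and b_i = <f, φ_i>, with φ_0 = 1, φ_1 = x, φ_2 = x^2.
G =
  [2, 0, 2/3]
  [0, 2/3, 0]
  [2/3, 0, 2/5],
b = (16/15, -28/15, 24/35).
Solving gives a_0 = -3/35, a_1 = -14/5, a_2 = 13/7, so
  g(x) = 13*x^2/7 - 14*x/5 - 3/35.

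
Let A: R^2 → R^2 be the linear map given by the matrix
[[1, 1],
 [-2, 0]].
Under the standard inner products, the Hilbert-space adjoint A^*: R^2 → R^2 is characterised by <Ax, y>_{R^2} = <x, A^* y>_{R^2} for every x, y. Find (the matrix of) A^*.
A^* = A^T =
[[1, -2],
 [1, 0]]

For real matrices with standard dot products, the defining identity <Ax, y> = <x, A^* y> gives (Ax)^T y = x^T (A^*) y, i.e. x^T A^T y = x^T (A^*) y. Since this holds for all x, y, we must have A^* = A^T. Therefore
A^* =
[[1, -2],
 [1, 0]].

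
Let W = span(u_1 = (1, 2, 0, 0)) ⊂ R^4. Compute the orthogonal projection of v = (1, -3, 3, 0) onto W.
proj_W(v) = (-1, -2, 0, 0)

Set up U = [u_1 | ... | u_1] ∈ R^(4×1). The projector onto W = col(U) is P = U (U^T U)^(-1) U^T.
Compute U^T U =
  [5],
and U^T v = (-5).
Solve U^T U · c = U^T v for the coefficients: c = (-1). The projection is proj_W(v) = U c.
Check: (v - proj_W(v)) · u_1 = 0  (should be 0).
Result: proj_W(v) = (-1, -2, 0, 0).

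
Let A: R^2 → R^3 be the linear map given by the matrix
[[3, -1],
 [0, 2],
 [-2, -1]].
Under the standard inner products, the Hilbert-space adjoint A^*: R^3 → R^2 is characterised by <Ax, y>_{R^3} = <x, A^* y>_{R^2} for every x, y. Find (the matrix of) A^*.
A^* = A^T =
[[3, 0, -2],
 [-1, 2, -1]]

For real matrices with standard dot products, the defining identity <Ax, y> = <x, A^* y> gives (Ax)^T y = x^T (A^*) y, i.e. x^T A^T y = x^T (A^*) y. Since this holds for all x, y, we must have A^* = A^T. Therefore
A^* =
[[3, 0, -2],
 [-1, 2, -1]].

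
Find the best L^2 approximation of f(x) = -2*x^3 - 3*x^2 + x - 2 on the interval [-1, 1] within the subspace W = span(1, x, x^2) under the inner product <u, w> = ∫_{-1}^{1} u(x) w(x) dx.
g(x) = -3*x^2 - x/5 - 2

The best approximation g ∈ W is the orthogonal projection of f onto W. Writing g = a_0 + a_1 x + a_2 x^2, the coefficients solve the normal equations G · a = b where
  G_{ij} = <φ_i, φ_j> and b_i = <f, φ_i>, with φ_0 = 1, φ_1 = x, φ_2 = x^2.
G =
  [2, 0, 2/3]
  [0, 2/3, 0]
  [2/3, 0, 2/5],
b = (-6, -2/15, -38/15).
Solving gives a_0 = -2, a_1 = -1/5, a_2 = -3, so
  g(x) = -3*x^2 - x/5 - 2.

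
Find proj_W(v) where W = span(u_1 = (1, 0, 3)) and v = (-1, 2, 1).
proj_W(v) = (1/5, 0, 3/5)

Set up U = [u_1 | ... | u_1] ∈ R^(3×1). The projector onto W = col(U) is P = U (U^T U)^(-1) U^T.
Compute U^T U =
  [10],
and U^T v = (2).
Solve U^T U · c = U^T v for the coefficients: c = (1/5). The projection is proj_W(v) = U c.
Check: (v - proj_W(v)) · u_1 = 0  (should be 0).
Result: proj_W(v) = (1/5, 0, 3/5).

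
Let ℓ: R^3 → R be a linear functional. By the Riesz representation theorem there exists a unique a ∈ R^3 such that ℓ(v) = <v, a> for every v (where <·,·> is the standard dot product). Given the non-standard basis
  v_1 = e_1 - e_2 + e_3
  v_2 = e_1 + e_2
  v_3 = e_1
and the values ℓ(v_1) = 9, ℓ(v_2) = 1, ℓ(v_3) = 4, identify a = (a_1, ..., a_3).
a = (4, -3, 2)

Write a = (a_1, ..., a_3) in the standard basis. For each basis vector v_i, ℓ(v_i) = <v_i, a> is a linear equation in the a_j's. Collect the n equations into a matrix system V a = ℓ, where row i of V is v_i (expressed in the standard basis). Since V is invertible (lower-triangular with 1s on the diagonal, up to permutation), solve by back-substitution:
  V =
[[1, -1, 1],
 [1, 1, 0],
 [1, 0, 0]]
  V a = (9, 1, 4)
Solving gives a = (4, -3, 2).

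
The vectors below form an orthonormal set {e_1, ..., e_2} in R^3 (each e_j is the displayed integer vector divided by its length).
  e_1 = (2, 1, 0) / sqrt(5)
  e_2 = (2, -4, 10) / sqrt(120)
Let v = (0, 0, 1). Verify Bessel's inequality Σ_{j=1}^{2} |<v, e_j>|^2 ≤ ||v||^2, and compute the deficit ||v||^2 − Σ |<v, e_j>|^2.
Σ |<v, e_j>|^2 = 5/6; ||v||^2 = 1; deficit = 1/6

Write each e_j = u_j / sqrt(<u_j, u_j>) where u_j is the displayed integer vector. Then <v, e_j> = <v, u_j> / sqrt(<u_j, u_j>), so |<v, e_j>|^2 = <v, u_j>^2 / <u_j, u_j>.
Coefficients: <v, e_1> = 0/sqrt(5), <v, e_2> = 10/sqrt(120).
Square and sum: Σ |<v, e_j>|^2 = 5/6.
Compute ||v||^2 = v·v = 1.
Deficit = 1 − 5/6 = 1/6 ≥ 0, confirming Bessel's inequality. (The deficit equals ||v − Σ <v,e_j> e_j||^2, the squared distance from v to span{e_j}.)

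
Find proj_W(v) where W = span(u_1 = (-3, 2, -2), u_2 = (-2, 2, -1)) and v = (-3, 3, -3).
proj_W(v) = (-11/3, 8/3, -7/3)

Set up U = [u_1 | ... | u_2] ∈ R^(3×2). The projector onto W = col(U) is P = U (U^T U)^(-1) U^T.
Compute U^T U =
  [17, 12]
  [12, 9],
and U^T v = (21, 15).
Solve U^T U · c = U^T v for the coefficients: c = (1, 1/3). The projection is proj_W(v) = U c.
Check: (v - proj_W(v)) · u_1 = 0  (should be 0).
Check: (v - proj_W(v)) · u_2 = 0  (should be 0).
Result: proj_W(v) = (-11/3, 8/3, -7/3).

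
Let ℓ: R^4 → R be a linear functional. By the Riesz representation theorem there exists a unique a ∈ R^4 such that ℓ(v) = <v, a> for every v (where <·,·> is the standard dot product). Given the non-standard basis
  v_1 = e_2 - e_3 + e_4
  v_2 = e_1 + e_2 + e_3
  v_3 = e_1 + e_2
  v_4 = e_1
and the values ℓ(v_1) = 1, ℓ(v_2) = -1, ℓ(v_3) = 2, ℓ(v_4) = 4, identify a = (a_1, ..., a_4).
a = (4, -2, -3, 0)

Write a = (a_1, ..., a_4) in the standard basis. For each basis vector v_i, ℓ(v_i) = <v_i, a> is a linear equation in the a_j's. Collect the n equations into a matrix system V a = ℓ, where row i of V is v_i (expressed in the standard basis). Since V is invertible (lower-triangular with 1s on the diagonal, up to permutation), solve by back-substitution:
  V =
[[0, 1, -1, 1],
 [1, 1, 1, 0],
 [1, 1, 0, 0],
 [1, 0, 0, 0]]
  V a = (1, -1, 2, 4)
Solving gives a = (4, -2, -3, 0).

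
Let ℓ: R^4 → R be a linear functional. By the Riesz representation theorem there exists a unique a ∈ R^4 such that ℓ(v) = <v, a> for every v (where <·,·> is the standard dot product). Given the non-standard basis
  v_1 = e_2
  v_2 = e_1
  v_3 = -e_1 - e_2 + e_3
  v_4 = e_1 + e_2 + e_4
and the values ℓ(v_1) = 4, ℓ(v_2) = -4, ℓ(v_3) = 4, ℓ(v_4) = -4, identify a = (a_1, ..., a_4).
a = (-4, 4, 4, -4)

Write a = (a_1, ..., a_4) in the standard basis. For each basis vector v_i, ℓ(v_i) = <v_i, a> is a linear equation in the a_j's. Collect the n equations into a matrix system V a = ℓ, where row i of V is v_i (expressed in the standard basis). Since V is invertible (lower-triangular with 1s on the diagonal, up to permutation), solve by back-substitution:
  V =
[[0, 1, 0, 0],
 [1, 0, 0, 0],
 [-1, -1, 1, 0],
 [1, 1, 0, 1]]
  V a = (4, -4, 4, -4)
Solving gives a = (-4, 4, 4, -4).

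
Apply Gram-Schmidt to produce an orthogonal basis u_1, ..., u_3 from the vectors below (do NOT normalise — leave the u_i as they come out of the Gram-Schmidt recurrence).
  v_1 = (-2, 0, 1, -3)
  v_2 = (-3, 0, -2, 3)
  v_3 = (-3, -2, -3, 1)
Orthogonal basis:
  u_1 = (-2, 0, 1, -3)
  u_2 = (-26/7, 0, -23/14, 27/14)
  u_3 = (87/283, -2, -435/283, -203/283)

Apply the Gram-Schmidt recurrence
  u_1 = v_1
  u_i = v_i − Σ_{j<i} ((v_i · u_j) / (u_j · u_j)) · u_j.

Step by step this gives:
  u_1 = (-2, 0, 1, -3)
  u_2 = (-26/7, 0, -23/14, 27/14)
  u_3 = (87/283, -2, -435/283, -203/283)

Orthogonality check:
  u_2 · u_1 = 0 (should be 0)
  u_3 · u_1 = 0 (should be 0)
  u_3 · u_2 = 0 (should be 0)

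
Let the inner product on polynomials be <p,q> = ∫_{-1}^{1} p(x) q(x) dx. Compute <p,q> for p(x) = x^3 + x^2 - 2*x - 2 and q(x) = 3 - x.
<p,q> = -136/15

Expand the product: p(x)·q(x) = -x^4 + 2*x^3 + 5*x^2 - 4*x - 6.
∫_{-1}^{1} of each monomial x^k gives [2/(k+1) if k even, 0 if k odd]. Integrating term-by-term (or equivalently evaluating the antiderivative F(x) = -x^5/5 + x^4/2 + 5*x^3/3 - 2*x^2 - 6*x at the endpoints):
  F(1) − F(−1) = -181/30 − (91/30) = -136/15.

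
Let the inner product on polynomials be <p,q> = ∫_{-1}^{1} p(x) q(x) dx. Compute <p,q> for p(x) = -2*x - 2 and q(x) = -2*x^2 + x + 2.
<p,q> = -20/3

Expand the product: p(x)·q(x) = 4*x^3 + 2*x^2 - 6*x - 4.
∫_{-1}^{1} of each monomial x^k gives [2/(k+1) if k even, 0 if k odd]. Integrating term-by-term (or equivalently evaluating the antiderivative F(x) = x^4 + 2*x^3/3 - 3*x^2 - 4*x at the endpoints):
  F(1) − F(−1) = -16/3 − (4/3) = -20/3.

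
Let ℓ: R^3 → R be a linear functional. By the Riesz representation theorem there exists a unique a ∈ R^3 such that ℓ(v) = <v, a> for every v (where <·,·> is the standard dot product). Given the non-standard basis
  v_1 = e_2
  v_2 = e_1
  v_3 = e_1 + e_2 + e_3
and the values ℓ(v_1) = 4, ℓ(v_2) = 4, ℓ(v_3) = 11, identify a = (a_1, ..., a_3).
a = (4, 4, 3)

Write a = (a_1, ..., a_3) in the standard basis. For each basis vector v_i, ℓ(v_i) = <v_i, a> is a linear equation in the a_j's. Collect the n equations into a matrix system V a = ℓ, where row i of V is v_i (expressed in the standard basis). Since V is invertible (lower-triangular with 1s on the diagonal, up to permutation), solve by back-substitution:
  V =
[[0, 1, 0],
 [1, 0, 0],
 [1, 1, 1]]
  V a = (4, 4, 11)
Solving gives a = (4, 4, 3).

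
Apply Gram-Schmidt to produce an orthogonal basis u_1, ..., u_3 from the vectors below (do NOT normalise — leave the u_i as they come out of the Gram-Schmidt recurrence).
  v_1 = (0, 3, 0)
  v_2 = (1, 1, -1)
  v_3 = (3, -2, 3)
Orthogonal basis:
  u_1 = (0, 3, 0)
  u_2 = (1, 0, -1)
  u_3 = (3, 0, 3)

Apply the Gram-Schmidt recurrence
  u_1 = v_1
  u_i = v_i − Σ_{j<i} ((v_i · u_j) / (u_j · u_j)) · u_j.

Step by step this gives:
  u_1 = (0, 3, 0)
  u_2 = (1, 0, -1)
  u_3 = (3, 0, 3)

Orthogonality check:
  u_2 · u_1 = 0 (should be 0)
  u_3 · u_1 = 0 (should be 0)
  u_3 · u_2 = 0 (should be 0)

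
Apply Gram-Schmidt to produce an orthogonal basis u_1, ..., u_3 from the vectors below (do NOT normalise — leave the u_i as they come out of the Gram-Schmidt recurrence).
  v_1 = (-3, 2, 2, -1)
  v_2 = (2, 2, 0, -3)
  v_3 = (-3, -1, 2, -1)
Orthogonal basis:
  u_1 = (-3, 2, 2, -1)
  u_2 = (13/6, 17/9, -1/9, -53/18)
  u_3 = (-84/305, -519/305, 192/305, -402/305)

Apply the Gram-Schmidt recurrence
  u_1 = v_1
  u_i = v_i − Σ_{j<i} ((v_i · u_j) / (u_j · u_j)) · u_j.

Step by step this gives:
  u_1 = (-3, 2, 2, -1)
  u_2 = (13/6, 17/9, -1/9, -53/18)
  u_3 = (-84/305, -519/305, 192/305, -402/305)

Orthogonality check:
  u_2 · u_1 = 0 (should be 0)
  u_3 · u_1 = 0 (should be 0)
  u_3 · u_2 = 0 (should be 0)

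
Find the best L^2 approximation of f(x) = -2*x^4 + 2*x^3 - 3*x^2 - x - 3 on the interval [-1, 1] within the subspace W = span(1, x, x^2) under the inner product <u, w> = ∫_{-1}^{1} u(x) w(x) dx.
g(x) = -33*x^2/7 + x/5 - 99/35

The best approximation g ∈ W is the orthogonal projection of f onto W. Writing g = a_0 + a_1 x + a_2 x^2, the coefficients solve the normal equations G · a = b where
  G_{ij} = <φ_i, φ_j> and b_i = <f, φ_i>, with φ_0 = 1, φ_1 = x, φ_2 = x^2.
G =
  [2, 0, 2/3]
  [0, 2/3, 0]
  [2/3, 0, 2/5],
b = (-44/5, 2/15, -132/35).
Solving gives a_0 = -99/35, a_1 = 1/5, a_2 = -33/7, so
  g(x) = -33*x^2/7 + x/5 - 99/35.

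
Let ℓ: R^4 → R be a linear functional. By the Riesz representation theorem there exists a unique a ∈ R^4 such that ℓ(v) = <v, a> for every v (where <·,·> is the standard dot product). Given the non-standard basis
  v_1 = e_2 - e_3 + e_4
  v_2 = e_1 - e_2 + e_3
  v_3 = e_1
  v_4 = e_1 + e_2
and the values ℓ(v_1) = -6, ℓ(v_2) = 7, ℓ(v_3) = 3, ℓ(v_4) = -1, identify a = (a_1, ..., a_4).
a = (3, -4, 0, -2)

Write a = (a_1, ..., a_4) in the standard basis. For each basis vector v_i, ℓ(v_i) = <v_i, a> is a linear equation in the a_j's. Collect the n equations into a matrix system V a = ℓ, where row i of V is v_i (expressed in the standard basis). Since V is invertible (lower-triangular with 1s on the diagonal, up to permutation), solve by back-substitution:
  V =
[[0, 1, -1, 1],
 [1, -1, 1, 0],
 [1, 0, 0, 0],
 [1, 1, 0, 0]]
  V a = (-6, 7, 3, -1)
Solving gives a = (3, -4, 0, -2).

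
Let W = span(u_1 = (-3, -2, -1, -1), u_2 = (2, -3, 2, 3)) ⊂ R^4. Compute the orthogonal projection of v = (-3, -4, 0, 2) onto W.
proj_W(v) = (-168/73, -333/73, 12/73, 63/73)

Set up U = [u_1 | ... | u_2] ∈ R^(4×2). The projector onto W = col(U) is P = U (U^T U)^(-1) U^T.
Compute U^T U =
  [15, -5]
  [-5, 26],
and U^T v = (15, 12).
Solve U^T U · c = U^T v for the coefficients: c = (90/73, 51/73). The projection is proj_W(v) = U c.
Check: (v - proj_W(v)) · u_1 = 0  (should be 0).
Check: (v - proj_W(v)) · u_2 = 0  (should be 0).
Result: proj_W(v) = (-168/73, -333/73, 12/73, 63/73).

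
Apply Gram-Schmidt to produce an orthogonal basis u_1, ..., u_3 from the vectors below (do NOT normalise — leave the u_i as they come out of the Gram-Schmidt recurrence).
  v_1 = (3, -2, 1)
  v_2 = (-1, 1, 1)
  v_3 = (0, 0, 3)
Orthogonal basis:
  u_1 = (3, -2, 1)
  u_2 = (-1/7, 3/7, 9/7)
  u_3 = (-9/26, -6/13, 3/26)

Apply the Gram-Schmidt recurrence
  u_1 = v_1
  u_i = v_i − Σ_{j<i} ((v_i · u_j) / (u_j · u_j)) · u_j.

Step by step this gives:
  u_1 = (3, -2, 1)
  u_2 = (-1/7, 3/7, 9/7)
  u_3 = (-9/26, -6/13, 3/26)

Orthogonality check:
  u_2 · u_1 = 0 (should be 0)
  u_3 · u_1 = 0 (should be 0)
  u_3 · u_2 = 0 (should be 0)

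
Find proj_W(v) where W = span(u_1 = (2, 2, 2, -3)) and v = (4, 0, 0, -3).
proj_W(v) = (34/21, 34/21, 34/21, -17/7)

Set up U = [u_1 | ... | u_1] ∈ R^(4×1). The projector onto W = col(U) is P = U (U^T U)^(-1) U^T.
Compute U^T U =
  [21],
and U^T v = (17).
Solve U^T U · c = U^T v for the coefficients: c = (17/21). The projection is proj_W(v) = U c.
Check: (v - proj_W(v)) · u_1 = 0  (should be 0).
Result: proj_W(v) = (34/21, 34/21, 34/21, -17/7).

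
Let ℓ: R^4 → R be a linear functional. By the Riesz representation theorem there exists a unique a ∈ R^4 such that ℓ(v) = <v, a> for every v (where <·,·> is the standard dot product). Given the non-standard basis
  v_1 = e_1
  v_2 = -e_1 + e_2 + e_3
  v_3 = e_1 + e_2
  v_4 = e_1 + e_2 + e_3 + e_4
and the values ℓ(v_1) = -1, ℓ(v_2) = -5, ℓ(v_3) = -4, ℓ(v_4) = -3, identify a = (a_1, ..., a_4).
a = (-1, -3, -3, 4)

Write a = (a_1, ..., a_4) in the standard basis. For each basis vector v_i, ℓ(v_i) = <v_i, a> is a linear equation in the a_j's. Collect the n equations into a matrix system V a = ℓ, where row i of V is v_i (expressed in the standard basis). Since V is invertible (lower-triangular with 1s on the diagonal, up to permutation), solve by back-substitution:
  V =
[[1, 0, 0, 0],
 [-1, 1, 1, 0],
 [1, 1, 0, 0],
 [1, 1, 1, 1]]
  V a = (-1, -5, -4, -3)
Solving gives a = (-1, -3, -3, 4).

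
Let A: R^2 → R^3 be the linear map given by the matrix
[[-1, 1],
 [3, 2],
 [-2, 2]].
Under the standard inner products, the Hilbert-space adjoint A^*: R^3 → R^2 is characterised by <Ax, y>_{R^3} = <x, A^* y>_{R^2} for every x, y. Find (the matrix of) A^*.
A^* = A^T =
[[-1, 3, -2],
 [1, 2, 2]]

For real matrices with standard dot products, the defining identity <Ax, y> = <x, A^* y> gives (Ax)^T y = x^T (A^*) y, i.e. x^T A^T y = x^T (A^*) y. Since this holds for all x, y, we must have A^* = A^T. Therefore
A^* =
[[-1, 3, -2],
 [1, 2, 2]].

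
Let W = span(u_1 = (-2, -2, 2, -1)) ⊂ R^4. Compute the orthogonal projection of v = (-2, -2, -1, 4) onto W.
proj_W(v) = (-4/13, -4/13, 4/13, -2/13)

Set up U = [u_1 | ... | u_1] ∈ R^(4×1). The projector onto W = col(U) is P = U (U^T U)^(-1) U^T.
Compute U^T U =
  [13],
and U^T v = (2).
Solve U^T U · c = U^T v for the coefficients: c = (2/13). The projection is proj_W(v) = U c.
Check: (v - proj_W(v)) · u_1 = 0  (should be 0).
Result: proj_W(v) = (-4/13, -4/13, 4/13, -2/13).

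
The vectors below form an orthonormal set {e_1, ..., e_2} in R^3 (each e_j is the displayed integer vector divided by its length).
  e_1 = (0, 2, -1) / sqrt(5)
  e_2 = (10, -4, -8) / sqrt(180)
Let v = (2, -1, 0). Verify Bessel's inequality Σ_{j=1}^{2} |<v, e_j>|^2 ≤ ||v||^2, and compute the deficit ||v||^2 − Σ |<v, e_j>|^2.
Σ |<v, e_j>|^2 = 4; ||v||^2 = 5; deficit = 1

Write each e_j = u_j / sqrt(<u_j, u_j>) where u_j is the displayed integer vector. Then <v, e_j> = <v, u_j> / sqrt(<u_j, u_j>), so |<v, e_j>|^2 = <v, u_j>^2 / <u_j, u_j>.
Coefficients: <v, e_1> = -2/sqrt(5), <v, e_2> = 24/sqrt(180).
Square and sum: Σ |<v, e_j>|^2 = 4.
Compute ||v||^2 = v·v = 5.
Deficit = 5 − 4 = 1 ≥ 0, confirming Bessel's inequality. (The deficit equals ||v − Σ <v,e_j> e_j||^2, the squared distance from v to span{e_j}.)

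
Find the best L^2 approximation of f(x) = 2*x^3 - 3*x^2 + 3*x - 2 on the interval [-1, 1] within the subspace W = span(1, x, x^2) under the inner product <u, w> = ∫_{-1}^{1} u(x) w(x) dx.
g(x) = -3*x^2 + 21*x/5 - 2

The best approximation g ∈ W is the orthogonal projection of f onto W. Writing g = a_0 + a_1 x + a_2 x^2, the coefficients solve the normal equations G · a = b where
  G_{ij} = <φ_i, φ_j> and b_i = <f, φ_i>, with φ_0 = 1, φ_1 = x, φ_2 = x^2.
G =
  [2, 0, 2/3]
  [0, 2/3, 0]
  [2/3, 0, 2/5],
b = (-6, 14/5, -38/15).
Solving gives a_0 = -2, a_1 = 21/5, a_2 = -3, so
  g(x) = -3*x^2 + 21*x/5 - 2.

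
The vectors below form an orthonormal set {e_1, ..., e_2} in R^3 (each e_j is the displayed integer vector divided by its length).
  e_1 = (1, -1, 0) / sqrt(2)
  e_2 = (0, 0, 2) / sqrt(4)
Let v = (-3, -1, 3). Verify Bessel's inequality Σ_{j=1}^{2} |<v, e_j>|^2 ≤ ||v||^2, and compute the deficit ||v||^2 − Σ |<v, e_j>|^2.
Σ |<v, e_j>|^2 = 11; ||v||^2 = 19; deficit = 8

Write each e_j = u_j / sqrt(<u_j, u_j>) where u_j is the displayed integer vector. Then <v, e_j> = <v, u_j> / sqrt(<u_j, u_j>), so |<v, e_j>|^2 = <v, u_j>^2 / <u_j, u_j>.
Coefficients: <v, e_1> = -2/sqrt(2), <v, e_2> = 6/sqrt(4).
Square and sum: Σ |<v, e_j>|^2 = 11.
Compute ||v||^2 = v·v = 19.
Deficit = 19 − 11 = 8 ≥ 0, confirming Bessel's inequality. (The deficit equals ||v − Σ <v,e_j> e_j||^2, the squared distance from v to span{e_j}.)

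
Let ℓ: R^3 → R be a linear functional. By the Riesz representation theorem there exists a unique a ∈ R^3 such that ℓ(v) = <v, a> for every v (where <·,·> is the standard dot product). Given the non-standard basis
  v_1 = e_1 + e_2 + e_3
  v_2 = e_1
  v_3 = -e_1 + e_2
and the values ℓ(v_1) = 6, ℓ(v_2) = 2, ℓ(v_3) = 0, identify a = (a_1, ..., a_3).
a = (2, 2, 2)

Write a = (a_1, ..., a_3) in the standard basis. For each basis vector v_i, ℓ(v_i) = <v_i, a> is a linear equation in the a_j's. Collect the n equations into a matrix system V a = ℓ, where row i of V is v_i (expressed in the standard basis). Since V is invertible (lower-triangular with 1s on the diagonal, up to permutation), solve by back-substitution:
  V =
[[1, 1, 1],
 [1, 0, 0],
 [-1, 1, 0]]
  V a = (6, 2, 0)
Solving gives a = (2, 2, 2).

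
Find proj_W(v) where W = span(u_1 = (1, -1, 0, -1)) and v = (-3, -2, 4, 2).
proj_W(v) = (-1, 1, 0, 1)

Set up U = [u_1 | ... | u_1] ∈ R^(4×1). The projector onto W = col(U) is P = U (U^T U)^(-1) U^T.
Compute U^T U =
  [3],
and U^T v = (-3).
Solve U^T U · c = U^T v for the coefficients: c = (-1). The projection is proj_W(v) = U c.
Check: (v - proj_W(v)) · u_1 = 0  (should be 0).
Result: proj_W(v) = (-1, 1, 0, 1).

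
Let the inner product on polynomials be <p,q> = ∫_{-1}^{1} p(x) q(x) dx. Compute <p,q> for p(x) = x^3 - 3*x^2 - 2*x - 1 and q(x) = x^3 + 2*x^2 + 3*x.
<p,q> = -148/21

Expand the product: p(x)·q(x) = x^6 - x^5 - 5*x^4 - 14*x^3 - 8*x^2 - 3*x.
∫_{-1}^{1} of each monomial x^k gives [2/(k+1) if k even, 0 if k odd]. Integrating term-by-term (or equivalently evaluating the antiderivative F(x) = x^7/7 - x^6/6 - x^5 - 7*x^4/2 - 8*x^3/3 - 3*x^2/2 at the endpoints):
  F(1) − F(−1) = -365/42 − (-23/14) = -148/21.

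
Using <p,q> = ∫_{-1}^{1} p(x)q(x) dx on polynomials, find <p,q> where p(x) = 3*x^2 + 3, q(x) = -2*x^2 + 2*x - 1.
<p,q> = -72/5

Expand the product: p(x)·q(x) = -6*x^4 + 6*x^3 - 9*x^2 + 6*x - 3.
∫_{-1}^{1} of each monomial x^k gives [2/(k+1) if k even, 0 if k odd]. Integrating term-by-term (or equivalently evaluating the antiderivative F(x) = -6*x^5/5 + 3*x^4/2 - 3*x^3 + 3*x^2 - 3*x at the endpoints):
  F(1) − F(−1) = -27/10 − (117/10) = -72/5.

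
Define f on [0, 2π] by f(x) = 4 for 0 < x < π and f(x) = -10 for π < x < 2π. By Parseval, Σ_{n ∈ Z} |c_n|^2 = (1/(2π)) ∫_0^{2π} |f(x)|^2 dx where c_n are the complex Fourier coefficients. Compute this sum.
Σ |c_n|^2 = 58

Parseval equates the L^2 energy of f (normalised by 1/(2π)) with the ℓ^2 sum of its Fourier coefficients: (1/(2π)) ∫_0^{2π} |f|^2 = Σ |c_n|^2.
Compute the left side: (1/(2π)) [∫_0^π 4^2 dx + ∫_π^{2π} (-10)^2 dx] = (1/(2π)) · (16π + 100π) = (16 + 100)/2 = 58.
So Σ_{n ∈ Z} |c_n|^2 = 58.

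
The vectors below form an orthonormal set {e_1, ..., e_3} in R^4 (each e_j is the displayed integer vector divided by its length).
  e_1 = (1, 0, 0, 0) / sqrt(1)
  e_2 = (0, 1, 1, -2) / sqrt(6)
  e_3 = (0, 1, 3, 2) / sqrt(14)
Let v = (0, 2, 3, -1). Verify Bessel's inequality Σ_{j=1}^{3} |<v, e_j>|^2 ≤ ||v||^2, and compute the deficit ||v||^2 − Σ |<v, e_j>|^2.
Σ |<v, e_j>|^2 = 293/21; ||v||^2 = 14; deficit = 1/21

Write each e_j = u_j / sqrt(<u_j, u_j>) where u_j is the displayed integer vector. Then <v, e_j> = <v, u_j> / sqrt(<u_j, u_j>), so |<v, e_j>|^2 = <v, u_j>^2 / <u_j, u_j>.
Coefficients: <v, e_1> = 0/sqrt(1), <v, e_2> = 7/sqrt(6), <v, e_3> = 9/sqrt(14).
Square and sum: Σ |<v, e_j>|^2 = 293/21.
Compute ||v||^2 = v·v = 14.
Deficit = 14 − 293/21 = 1/21 ≥ 0, confirming Bessel's inequality. (The deficit equals ||v − Σ <v,e_j> e_j||^2, the squared distance from v to span{e_j}.)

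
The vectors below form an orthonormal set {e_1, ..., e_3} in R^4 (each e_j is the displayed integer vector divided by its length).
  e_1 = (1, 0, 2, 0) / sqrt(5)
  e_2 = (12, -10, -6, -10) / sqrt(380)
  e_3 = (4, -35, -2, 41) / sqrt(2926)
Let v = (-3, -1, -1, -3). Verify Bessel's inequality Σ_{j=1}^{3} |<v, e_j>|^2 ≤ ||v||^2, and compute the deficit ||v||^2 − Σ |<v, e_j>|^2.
Σ |<v, e_j>|^2 = 94/11; ||v||^2 = 20; deficit = 126/11

Write each e_j = u_j / sqrt(<u_j, u_j>) where u_j is the displayed integer vector. Then <v, e_j> = <v, u_j> / sqrt(<u_j, u_j>), so |<v, e_j>|^2 = <v, u_j>^2 / <u_j, u_j>.
Coefficients: <v, e_1> = -5/sqrt(5), <v, e_2> = 10/sqrt(380), <v, e_3> = -98/sqrt(2926).
Square and sum: Σ |<v, e_j>|^2 = 94/11.
Compute ||v||^2 = v·v = 20.
Deficit = 20 − 94/11 = 126/11 ≥ 0, confirming Bessel's inequality. (The deficit equals ||v − Σ <v,e_j> e_j||^2, the squared distance from v to span{e_j}.)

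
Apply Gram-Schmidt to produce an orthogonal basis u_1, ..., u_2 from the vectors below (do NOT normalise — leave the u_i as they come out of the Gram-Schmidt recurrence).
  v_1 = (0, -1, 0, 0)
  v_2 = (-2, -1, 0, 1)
Orthogonal basis:
  u_1 = (0, -1, 0, 0)
  u_2 = (-2, 0, 0, 1)

Apply the Gram-Schmidt recurrence
  u_1 = v_1
  u_i = v_i − Σ_{j<i} ((v_i · u_j) / (u_j · u_j)) · u_j.

Step by step this gives:
  u_1 = (0, -1, 0, 0)
  u_2 = (-2, 0, 0, 1)

Orthogonality check:
  u_2 · u_1 = 0 (should be 0)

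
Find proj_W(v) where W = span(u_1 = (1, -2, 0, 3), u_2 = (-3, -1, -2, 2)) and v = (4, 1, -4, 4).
proj_W(v) = (321/227, -446/227, 56/227, 655/227)

Set up U = [u_1 | ... | u_2] ∈ R^(4×2). The projector onto W = col(U) is P = U (U^T U)^(-1) U^T.
Compute U^T U =
  [14, 5]
  [5, 18],
and U^T v = (14, 3).
Solve U^T U · c = U^T v for the coefficients: c = (237/227, -28/227). The projection is proj_W(v) = U c.
Check: (v - proj_W(v)) · u_1 = 0  (should be 0).
Check: (v - proj_W(v)) · u_2 = 0  (should be 0).
Result: proj_W(v) = (321/227, -446/227, 56/227, 655/227).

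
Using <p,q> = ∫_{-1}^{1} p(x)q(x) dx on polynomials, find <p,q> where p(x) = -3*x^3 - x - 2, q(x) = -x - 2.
<p,q> = 148/15

Expand the product: p(x)·q(x) = 3*x^4 + 6*x^3 + x^2 + 4*x + 4.
∫_{-1}^{1} of each monomial x^k gives [2/(k+1) if k even, 0 if k odd]. Integrating term-by-term (or equivalently evaluating the antiderivative F(x) = 3*x^5/5 + 3*x^4/2 + x^3/3 + 2*x^2 + 4*x at the endpoints):
  F(1) − F(−1) = 253/30 − (-43/30) = 148/15.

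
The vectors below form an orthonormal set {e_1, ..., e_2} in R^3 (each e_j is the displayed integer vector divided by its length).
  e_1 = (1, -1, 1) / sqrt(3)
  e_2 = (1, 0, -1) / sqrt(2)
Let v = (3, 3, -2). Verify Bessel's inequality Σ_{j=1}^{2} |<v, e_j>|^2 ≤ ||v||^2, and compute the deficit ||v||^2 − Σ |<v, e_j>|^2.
Σ |<v, e_j>|^2 = 83/6; ||v||^2 = 22; deficit = 49/6

Write each e_j = u_j / sqrt(<u_j, u_j>) where u_j is the displayed integer vector. Then <v, e_j> = <v, u_j> / sqrt(<u_j, u_j>), so |<v, e_j>|^2 = <v, u_j>^2 / <u_j, u_j>.
Coefficients: <v, e_1> = -2/sqrt(3), <v, e_2> = 5/sqrt(2).
Square and sum: Σ |<v, e_j>|^2 = 83/6.
Compute ||v||^2 = v·v = 22.
Deficit = 22 − 83/6 = 49/6 ≥ 0, confirming Bessel's inequality. (The deficit equals ||v − Σ <v,e_j> e_j||^2, the squared distance from v to span{e_j}.)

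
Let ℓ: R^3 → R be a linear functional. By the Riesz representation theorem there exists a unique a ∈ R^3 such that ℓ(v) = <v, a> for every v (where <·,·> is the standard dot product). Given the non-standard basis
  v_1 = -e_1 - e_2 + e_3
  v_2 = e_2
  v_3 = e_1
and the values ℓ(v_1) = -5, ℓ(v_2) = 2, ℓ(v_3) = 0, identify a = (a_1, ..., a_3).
a = (0, 2, -3)

Write a = (a_1, ..., a_3) in the standard basis. For each basis vector v_i, ℓ(v_i) = <v_i, a> is a linear equation in the a_j's. Collect the n equations into a matrix system V a = ℓ, where row i of V is v_i (expressed in the standard basis). Since V is invertible (lower-triangular with 1s on the diagonal, up to permutation), solve by back-substitution:
  V =
[[-1, -1, 1],
 [0, 1, 0],
 [1, 0, 0]]
  V a = (-5, 2, 0)
Solving gives a = (0, 2, -3).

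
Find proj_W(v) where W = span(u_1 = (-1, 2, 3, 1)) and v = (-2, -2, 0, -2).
proj_W(v) = (4/15, -8/15, -4/5, -4/15)

Set up U = [u_1 | ... | u_1] ∈ R^(4×1). The projector onto W = col(U) is P = U (U^T U)^(-1) U^T.
Compute U^T U =
  [15],
and U^T v = (-4).
Solve U^T U · c = U^T v for the coefficients: c = (-4/15). The projection is proj_W(v) = U c.
Check: (v - proj_W(v)) · u_1 = 0  (should be 0).
Result: proj_W(v) = (4/15, -8/15, -4/5, -4/15).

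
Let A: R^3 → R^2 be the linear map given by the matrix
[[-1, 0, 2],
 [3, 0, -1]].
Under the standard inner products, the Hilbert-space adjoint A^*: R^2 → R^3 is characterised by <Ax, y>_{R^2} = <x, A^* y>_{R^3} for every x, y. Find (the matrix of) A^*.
A^* = A^T =
[[-1, 3],
 [0, 0],
 [2, -1]]

For real matrices with standard dot products, the defining identity <Ax, y> = <x, A^* y> gives (Ax)^T y = x^T (A^*) y, i.e. x^T A^T y = x^T (A^*) y. Since this holds for all x, y, we must have A^* = A^T. Therefore
A^* =
[[-1, 3],
 [0, 0],
 [2, -1]].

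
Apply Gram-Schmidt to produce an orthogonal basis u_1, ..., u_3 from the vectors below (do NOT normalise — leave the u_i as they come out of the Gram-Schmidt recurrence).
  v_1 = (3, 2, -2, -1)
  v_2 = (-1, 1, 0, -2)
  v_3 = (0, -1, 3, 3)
Orthogonal basis:
  u_1 = (3, 2, -2, -1)
  u_2 = (-7/6, 8/9, 1/9, -35/18)
  u_3 = (62/107, 126/107, 203/107, 32/107)

Apply the Gram-Schmidt recurrence
  u_1 = v_1
  u_i = v_i − Σ_{j<i} ((v_i · u_j) / (u_j · u_j)) · u_j.

Step by step this gives:
  u_1 = (3, 2, -2, -1)
  u_2 = (-7/6, 8/9, 1/9, -35/18)
  u_3 = (62/107, 126/107, 203/107, 32/107)

Orthogonality check:
  u_2 · u_1 = 0 (should be 0)
  u_3 · u_1 = 0 (should be 0)
  u_3 · u_2 = 0 (should be 0)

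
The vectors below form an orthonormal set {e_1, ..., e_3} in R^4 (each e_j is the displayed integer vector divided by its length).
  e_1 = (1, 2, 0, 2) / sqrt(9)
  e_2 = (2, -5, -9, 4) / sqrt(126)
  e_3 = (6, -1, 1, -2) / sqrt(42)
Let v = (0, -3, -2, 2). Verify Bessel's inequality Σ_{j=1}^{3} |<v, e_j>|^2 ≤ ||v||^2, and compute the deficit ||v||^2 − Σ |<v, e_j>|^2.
Σ |<v, e_j>|^2 = 14; ||v||^2 = 17; deficit = 3

Write each e_j = u_j / sqrt(<u_j, u_j>) where u_j is the displayed integer vector. Then <v, e_j> = <v, u_j> / sqrt(<u_j, u_j>), so |<v, e_j>|^2 = <v, u_j>^2 / <u_j, u_j>.
Coefficients: <v, e_1> = -2/sqrt(9), <v, e_2> = 41/sqrt(126), <v, e_3> = -3/sqrt(42).
Square and sum: Σ |<v, e_j>|^2 = 14.
Compute ||v||^2 = v·v = 17.
Deficit = 17 − 14 = 3 ≥ 0, confirming Bessel's inequality. (The deficit equals ||v − Σ <v,e_j> e_j||^2, the squared distance from v to span{e_j}.)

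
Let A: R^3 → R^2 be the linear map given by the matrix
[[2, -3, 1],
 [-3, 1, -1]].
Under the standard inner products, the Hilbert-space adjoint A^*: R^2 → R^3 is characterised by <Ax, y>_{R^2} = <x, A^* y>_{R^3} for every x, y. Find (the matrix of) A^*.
A^* = A^T =
[[2, -3],
 [-3, 1],
 [1, -1]]

For real matrices with standard dot products, the defining identity <Ax, y> = <x, A^* y> gives (Ax)^T y = x^T (A^*) y, i.e. x^T A^T y = x^T (A^*) y. Since this holds for all x, y, we must have A^* = A^T. Therefore
A^* =
[[2, -3],
 [-3, 1],
 [1, -1]].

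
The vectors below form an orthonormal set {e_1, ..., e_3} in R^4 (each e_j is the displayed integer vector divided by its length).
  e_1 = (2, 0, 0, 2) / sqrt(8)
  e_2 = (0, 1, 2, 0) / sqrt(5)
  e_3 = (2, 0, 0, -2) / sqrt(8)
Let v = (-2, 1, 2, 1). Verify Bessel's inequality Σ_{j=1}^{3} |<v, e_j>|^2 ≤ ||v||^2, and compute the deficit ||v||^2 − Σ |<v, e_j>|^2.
Σ |<v, e_j>|^2 = 10; ||v||^2 = 10; deficit = 0

Write each e_j = u_j / sqrt(<u_j, u_j>) where u_j is the displayed integer vector. Then <v, e_j> = <v, u_j> / sqrt(<u_j, u_j>), so |<v, e_j>|^2 = <v, u_j>^2 / <u_j, u_j>.
Coefficients: <v, e_1> = -2/sqrt(8), <v, e_2> = 5/sqrt(5), <v, e_3> = -6/sqrt(8).
Square and sum: Σ |<v, e_j>|^2 = 10.
Compute ||v||^2 = v·v = 10.
Deficit = 10 − 10 = 0 ≥ 0, confirming Bessel's inequality. (The deficit equals ||v − Σ <v,e_j> e_j||^2, the squared distance from v to span{e_j}.)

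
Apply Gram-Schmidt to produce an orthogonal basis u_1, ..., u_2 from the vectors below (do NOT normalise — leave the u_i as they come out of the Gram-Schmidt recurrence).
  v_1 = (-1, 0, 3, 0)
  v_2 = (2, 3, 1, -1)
Orthogonal basis:
  u_1 = (-1, 0, 3, 0)
  u_2 = (21/10, 3, 7/10, -1)

Apply the Gram-Schmidt recurrence
  u_1 = v_1
  u_i = v_i − Σ_{j<i} ((v_i · u_j) / (u_j · u_j)) · u_j.

Step by step this gives:
  u_1 = (-1, 0, 3, 0)
  u_2 = (21/10, 3, 7/10, -1)

Orthogonality check:
  u_2 · u_1 = 0 (should be 0)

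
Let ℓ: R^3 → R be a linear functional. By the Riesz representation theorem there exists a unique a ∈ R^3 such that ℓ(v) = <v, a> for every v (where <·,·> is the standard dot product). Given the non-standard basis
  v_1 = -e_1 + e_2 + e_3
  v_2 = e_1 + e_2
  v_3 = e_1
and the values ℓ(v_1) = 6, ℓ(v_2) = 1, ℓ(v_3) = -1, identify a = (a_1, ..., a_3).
a = (-1, 2, 3)

Write a = (a_1, ..., a_3) in the standard basis. For each basis vector v_i, ℓ(v_i) = <v_i, a> is a linear equation in the a_j's. Collect the n equations into a matrix system V a = ℓ, where row i of V is v_i (expressed in the standard basis). Since V is invertible (lower-triangular with 1s on the diagonal, up to permutation), solve by back-substitution:
  V =
[[-1, 1, 1],
 [1, 1, 0],
 [1, 0, 0]]
  V a = (6, 1, -1)
Solving gives a = (-1, 2, 3).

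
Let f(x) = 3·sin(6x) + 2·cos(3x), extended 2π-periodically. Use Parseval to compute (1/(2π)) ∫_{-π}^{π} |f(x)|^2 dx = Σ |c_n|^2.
Σ |c_n|^2 = 13/2

Expand |f|^2 and use orthogonality of {sin(nx), cos(mx)} on [-π, π]:
  ∫_{-π}^{π} sin(nx)^2 dx = π, ∫ cos(mx)^2 dx = π, and cross terms integrate to 0.
So ∫_{-π}^{π} f(x)^2 dx = 3^2 · π + 2^2 · π = (9 + 4)π.
Divide by 2π: (9 + 4)/2 = 13/2.
By Parseval, this equals Σ |c_n|^2.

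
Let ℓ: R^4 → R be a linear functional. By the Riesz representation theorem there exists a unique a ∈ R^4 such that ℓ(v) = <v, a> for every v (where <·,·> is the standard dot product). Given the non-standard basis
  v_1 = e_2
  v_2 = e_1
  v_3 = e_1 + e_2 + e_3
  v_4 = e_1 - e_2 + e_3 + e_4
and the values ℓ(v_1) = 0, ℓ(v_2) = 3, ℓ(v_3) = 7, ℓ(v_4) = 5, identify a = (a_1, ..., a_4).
a = (3, 0, 4, -2)

Write a = (a_1, ..., a_4) in the standard basis. For each basis vector v_i, ℓ(v_i) = <v_i, a> is a linear equation in the a_j's. Collect the n equations into a matrix system V a = ℓ, where row i of V is v_i (expressed in the standard basis). Since V is invertible (lower-triangular with 1s on the diagonal, up to permutation), solve by back-substitution:
  V =
[[0, 1, 0, 0],
 [1, 0, 0, 0],
 [1, 1, 1, 0],
 [1, -1, 1, 1]]
  V a = (0, 3, 7, 5)
Solving gives a = (3, 0, 4, -2).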